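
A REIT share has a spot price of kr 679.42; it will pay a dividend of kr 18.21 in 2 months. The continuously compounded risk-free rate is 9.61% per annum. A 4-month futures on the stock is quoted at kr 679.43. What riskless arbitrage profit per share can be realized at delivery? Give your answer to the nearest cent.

kr 3.60 per share

PV(dividends) I = 18.21·e^(−0.0961·2/12) = 17.9207
Fair futures F* = (S − I)·e^(rT) = (679.42 − 17.9207)·e^0.032033 = 661.4993 × 1.032552 = 683.0324
Market kr 679.43 < fair 683.0324: forward underpriced → reverse cash-and-carry (short the stock, invest proceeds at r, pay the dividends, go long the forward).
Profit at T = |F_mkt − F*| = |679.43 − 683.0324| = kr 3.60 per share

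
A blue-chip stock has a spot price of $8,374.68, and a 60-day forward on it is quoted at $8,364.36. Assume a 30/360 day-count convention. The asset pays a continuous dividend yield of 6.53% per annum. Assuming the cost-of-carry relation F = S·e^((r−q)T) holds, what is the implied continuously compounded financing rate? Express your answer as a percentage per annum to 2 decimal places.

From F = S·e^((r−q)T): (r − q) = ln(F/S)/T
ln(8364.36/8374.68) = ln(0.998768) = -0.001233
(r − q) = -0.001233 / (60/360) = -0.007398
r = ln(F/S)/T + q = -0.007398 + 0.0653 = 0.057902
r = 5.79%

5.79%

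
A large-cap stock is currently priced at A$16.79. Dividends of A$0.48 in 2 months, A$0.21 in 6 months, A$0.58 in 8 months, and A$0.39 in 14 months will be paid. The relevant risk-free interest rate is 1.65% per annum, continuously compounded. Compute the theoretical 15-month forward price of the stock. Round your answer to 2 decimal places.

PV(dividends) I = 0.48·e^(−0.0165·2/12) + 0.21·e^(−0.0165·6/12) + 0.58·e^(−0.0165·8/12) + 0.39·e^(−0.0165·14/12)
I = 0.4787 + 0.2083 + 0.5737 + 0.3826 = 1.6433
F = (S − I)·e^(rT) = (16.79 − 1.6433) · e^(0.0165·15/12)
= 15.1467 · e^0.020625 = 15.1467 × 1.020839 = A$15.46

A$15.46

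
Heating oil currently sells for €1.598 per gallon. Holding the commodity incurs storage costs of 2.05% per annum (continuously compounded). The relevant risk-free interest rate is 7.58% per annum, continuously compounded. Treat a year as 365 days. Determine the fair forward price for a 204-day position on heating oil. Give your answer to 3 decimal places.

€1.686 per gallon

Net carry = r + u − y = 0.0758 + 0.0205 − 0.0000 = 0.0963
F = S·e^((r+u−y)T) = 1.598 · e^(0.0963 × 204/365) = 1.598 · e^0.053822
= 1.598 × 1.055297 = €1.686 per gallon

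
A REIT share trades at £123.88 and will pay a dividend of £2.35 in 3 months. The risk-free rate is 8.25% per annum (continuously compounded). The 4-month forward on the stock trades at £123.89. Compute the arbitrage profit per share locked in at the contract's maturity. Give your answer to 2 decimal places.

PV(dividends) I = 2.35·e^(−0.0825·3/12) = 2.3020
Fair forward F* = (S − I)·e^(rT) = (123.88 − 2.3020)·e^0.027500 = 121.5780 × 1.027882 = 124.9678
Market £123.89 < fair 124.9678: forward underpriced → reverse cash-and-carry (short the stock, invest proceeds at r, pay the dividends, go long the forward).
Profit at T = |F_mkt − F*| = |123.89 − 124.9678| = £1.08 per share

£1.08 per share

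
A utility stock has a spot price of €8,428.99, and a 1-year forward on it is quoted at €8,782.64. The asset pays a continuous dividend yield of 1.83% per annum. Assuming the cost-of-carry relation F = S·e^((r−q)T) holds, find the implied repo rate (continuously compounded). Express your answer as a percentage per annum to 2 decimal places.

From F = S·e^((r−q)T): (r − q) = ln(F/S)/T
ln(8782.64/8428.99) = ln(1.041956) = 0.041100
(r − q) = 0.041100 / (1) = 0.041100
r = ln(F/S)/T + q = 0.041100 + 0.0183 = 0.059400
r = 5.94%

5.94%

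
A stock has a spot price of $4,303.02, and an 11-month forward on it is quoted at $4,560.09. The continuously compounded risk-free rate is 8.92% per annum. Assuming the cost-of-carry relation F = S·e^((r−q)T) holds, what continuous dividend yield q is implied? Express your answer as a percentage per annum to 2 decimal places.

2.59%

From F = S·e^((r−q)T): (r − q) = ln(F/S)/T
ln(4560.09/4303.02) = ln(1.059742) = 0.058025
(r − q) = 0.058025 / (11/12) = 0.063300
q = r − ln(F/S)/T = 0.0892 − 0.063300 = 0.025900
q = 2.59%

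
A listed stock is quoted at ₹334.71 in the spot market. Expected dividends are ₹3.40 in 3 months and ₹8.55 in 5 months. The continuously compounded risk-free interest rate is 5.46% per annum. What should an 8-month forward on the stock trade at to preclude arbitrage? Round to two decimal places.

PV(dividends) I = 3.40·e^(−0.0546·3/12) + 8.55·e^(−0.0546·5/12)
I = 3.3539 + 8.3577 = 11.7116
F = (S − I)·e^(rT) = (334.71 − 11.7116) · e^(0.0546·8/12)
= 322.9984 · e^0.036400 = 322.9984 × 1.037071 = ₹334.97

₹334.97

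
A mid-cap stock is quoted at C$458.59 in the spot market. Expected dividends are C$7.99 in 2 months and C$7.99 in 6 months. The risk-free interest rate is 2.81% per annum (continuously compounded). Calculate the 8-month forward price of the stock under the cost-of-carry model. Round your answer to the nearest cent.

PV(dividends) I = 7.99·e^(−0.0281·2/12) + 7.99·e^(−0.0281·6/12)
I = 7.9527 + 7.8785 = 15.8312
F = (S − I)·e^(rT) = (458.59 − 15.8312) · e^(0.0281·8/12)
= 442.7588 · e^0.018733 = 442.7588 × 1.018910 = C$451.13

C$451.13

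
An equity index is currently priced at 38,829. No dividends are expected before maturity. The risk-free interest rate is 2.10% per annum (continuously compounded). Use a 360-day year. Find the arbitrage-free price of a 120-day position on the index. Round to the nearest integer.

39,102

F = S·e^(rT) = 38829 · e^(0.0210 × 120/360)
= 38829 · e^0.007000 = 38829 × 1.007025
F = 39,102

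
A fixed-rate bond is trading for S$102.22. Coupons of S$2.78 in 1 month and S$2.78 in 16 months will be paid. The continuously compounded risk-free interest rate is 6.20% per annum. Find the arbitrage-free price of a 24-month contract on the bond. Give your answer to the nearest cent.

S$109.69

PV(coupons) I = 2.78·e^(−0.0620·1/12) + 2.78·e^(−0.0620·16/12)
I = 2.7657 + 2.5594 = 5.3251
F = (S − I)·e^(rT) = (102.22 − 5.3251) · e^(0.0620·24/12)
= 96.8949 · e^0.124000 = 96.8949 × 1.132016 = S$109.69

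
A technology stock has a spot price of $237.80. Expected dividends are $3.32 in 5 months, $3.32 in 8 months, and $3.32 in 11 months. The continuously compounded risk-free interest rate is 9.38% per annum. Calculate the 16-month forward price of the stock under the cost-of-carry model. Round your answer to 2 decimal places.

PV(dividends) I = 3.32·e^(−0.0938·5/12) + 3.32·e^(−0.0938·8/12) + 3.32·e^(−0.0938·11/12)
I = 3.1927 + 3.1187 + 3.0465 = 9.3579
F = (S − I)·e^(rT) = (237.80 − 9.3579) · e^(0.0938·16/12)
= 228.4421 · e^0.125067 = 228.4421 × 1.133224 = $258.88

$258.88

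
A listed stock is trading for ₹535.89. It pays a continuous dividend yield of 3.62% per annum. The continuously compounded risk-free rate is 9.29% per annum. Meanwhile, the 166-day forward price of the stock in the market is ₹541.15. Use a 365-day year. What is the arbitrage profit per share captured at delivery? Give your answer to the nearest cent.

₹8.74 per share

Fair forward: F* = S·e^(carry·T), with carry = (r − q) = 0.0929 − 0.0362 = 0.0567
F* = 535.89 · e^(0.0567 × 166/365) = 535.89 · e^0.025787 = 535.89 × 1.026122 = ₹549.8885
Market ₹541.15 < fair ₹549.8885: forward underpriced → reverse cash-and-carry (short spot, go long the forward).
At maturity, profit = |F_mkt − F*| = |541.15 − 549.8885| = ₹8.74 per share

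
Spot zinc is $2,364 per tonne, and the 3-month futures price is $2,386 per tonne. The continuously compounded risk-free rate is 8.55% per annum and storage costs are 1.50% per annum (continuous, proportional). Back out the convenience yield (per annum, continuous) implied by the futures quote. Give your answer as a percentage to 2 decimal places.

F = S·e^((r+u−y)T) ⇒ (r+u−y) = ln(F/S)/T
ln(2386/2364) = 0.009263; /T ⇒ 0.037052
y = r + u − ln(F/S)/T = 0.0855 + 0.0150 − 0.037052 = 0.063448
y = 6.34%

6.34%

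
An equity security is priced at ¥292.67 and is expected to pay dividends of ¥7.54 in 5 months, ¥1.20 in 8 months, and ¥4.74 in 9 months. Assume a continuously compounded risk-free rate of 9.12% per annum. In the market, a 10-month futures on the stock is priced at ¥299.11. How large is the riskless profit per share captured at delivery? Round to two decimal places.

¥2.84 per share

PV(dividends) I = 7.54·e^(−0.0912·5/12) + 1.20·e^(−0.0912·8/12) + 4.74·e^(−0.0912·9/12) = 12.8147
Fair futures F* = (S − I)·e^(rT) = (292.67 − 12.8147)·e^0.076000 = 279.8553 × 1.078963 = 301.9535
Market ¥299.11 < fair 301.9535: forward underpriced → reverse cash-and-carry (short the stock, invest proceeds at r, pay the dividends, go long the forward).
Profit at T = |F_mkt − F*| = |299.11 − 301.9535| = ¥2.84 per share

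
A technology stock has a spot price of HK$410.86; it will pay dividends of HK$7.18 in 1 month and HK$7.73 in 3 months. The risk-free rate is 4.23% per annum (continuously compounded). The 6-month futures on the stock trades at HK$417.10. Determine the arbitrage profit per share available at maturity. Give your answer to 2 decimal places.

HK$12.58 per share

PV(dividends) I = 7.18·e^(−0.0423·1/12) + 7.73·e^(−0.0423·3/12) = 14.8034
Fair futures F* = (S − I)·e^(rT) = (410.86 − 14.8034)·e^0.021150 = 396.0566 × 1.021375 = 404.5223
Market HK$417.10 > fair 404.5223: forward overpriced → cash-and-carry (borrow at r, buy the stock and collect the dividends, short the forward).
Profit at T = |F_mkt − F*| = |417.10 − 404.5223| = HK$12.58 per share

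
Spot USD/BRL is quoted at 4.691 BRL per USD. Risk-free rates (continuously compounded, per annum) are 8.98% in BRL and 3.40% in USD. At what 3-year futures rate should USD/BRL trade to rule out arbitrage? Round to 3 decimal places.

5.546

F = S·e^((r_BRL − r_USD)T) = 4.691 · e^((0.0898 − 0.0340) × 3)
= 4.691 · e^0.167400 = 4.691 × 1.182227
F = 5.546 BRL per USD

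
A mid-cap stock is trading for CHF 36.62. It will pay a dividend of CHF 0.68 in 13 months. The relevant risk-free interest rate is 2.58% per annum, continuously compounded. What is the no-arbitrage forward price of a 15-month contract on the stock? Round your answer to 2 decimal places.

CHF 37.14

PV(dividends) I = 0.68·e^(−0.0258·13/12)
I = 0.6613
F = (S − I)·e^(rT) = (36.62 − 0.6613) · e^(0.0258·15/12)
= 35.9587 · e^0.032250 = 35.9587 × 1.032776 = CHF 37.14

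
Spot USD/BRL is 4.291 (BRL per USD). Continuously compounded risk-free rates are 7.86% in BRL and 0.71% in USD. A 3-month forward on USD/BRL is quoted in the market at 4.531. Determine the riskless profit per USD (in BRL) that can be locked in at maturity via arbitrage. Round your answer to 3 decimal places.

0.163 per USD (in BRL)

Fair forward: F* = S·e^(carry·T), with carry = (r_BRL − r_USD) = 0.0786 − 0.0071 = 0.0715
F* = 4.291 · e^(0.0715 × 3/12) = 4.291 · e^0.017875 = 4.291 × 1.018036 = 4.3684
Market 4.531 > fair 4.3684: forward overpriced → cash-and-carry (buy spot, short the forward).
At maturity, profit = |F_mkt − F*| = |4.531 − 4.3684| = 0.163 per USD (in BRL)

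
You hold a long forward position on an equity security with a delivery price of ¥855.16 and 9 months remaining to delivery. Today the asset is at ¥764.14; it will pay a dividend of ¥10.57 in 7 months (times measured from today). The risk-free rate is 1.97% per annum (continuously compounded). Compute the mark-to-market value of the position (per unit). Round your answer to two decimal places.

PV(remaining dividends) I = 10.57·e^(−0.0197·7/12) = 10.4492
Current forward F = (S − I)·e^(rT) = (764.14 − 10.4492)·e^(0.0197·9/12) = 753.6908 × 1.014885 = 764.9095
Value (long) = (F − K)·e^(−rT) = (764.9095 − 855.16) × 0.985334 = -88.9269
Value = -¥88.93

-¥88.93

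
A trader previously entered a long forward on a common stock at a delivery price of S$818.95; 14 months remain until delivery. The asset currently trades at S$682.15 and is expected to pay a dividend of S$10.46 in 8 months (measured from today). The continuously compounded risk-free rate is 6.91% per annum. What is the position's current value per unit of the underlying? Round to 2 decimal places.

-S$83.36

PV(remaining dividends) I = 10.46·e^(−0.0691·8/12) = 9.9891
Current forward F = (S − I)·e^(rT) = (682.15 − 9.9891)·e^(0.0691·14/12) = 672.1609 × 1.083955 = 728.5922
Value (long) = (F − K)·e^(−rT) = (728.5922 − 818.95) × 0.922547 = -83.3593
Value = -S$83.36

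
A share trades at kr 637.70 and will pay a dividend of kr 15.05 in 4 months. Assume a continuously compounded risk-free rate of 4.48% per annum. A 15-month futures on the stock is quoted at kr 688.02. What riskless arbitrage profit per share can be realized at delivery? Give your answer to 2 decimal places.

PV(dividends) I = 15.05·e^(−0.0448·4/12) = 14.8269
Fair futures F* = (S − I)·e^(rT) = (637.70 − 14.8269)·e^0.056000 = 622.8731 × 1.057598 = 658.7493
Market kr 688.02 > fair 658.7493: forward overpriced → cash-and-carry (borrow at r, buy the stock and collect the dividends, short the forward).
Profit at T = |F_mkt − F*| = |688.02 − 658.7493| = kr 29.27 per share

kr 29.27 per share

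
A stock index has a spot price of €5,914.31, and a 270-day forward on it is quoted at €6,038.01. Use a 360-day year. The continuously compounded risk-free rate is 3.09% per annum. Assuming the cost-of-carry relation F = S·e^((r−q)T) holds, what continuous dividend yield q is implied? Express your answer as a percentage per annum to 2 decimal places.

0.33%

From F = S·e^((r−q)T): (r − q) = ln(F/S)/T
ln(6038.01/5914.31) = ln(1.020915) = 0.020699
(r − q) = 0.020699 / (270/360) = 0.027599
q = r − ln(F/S)/T = 0.0309 − 0.027599 = 0.003301
q = 0.33%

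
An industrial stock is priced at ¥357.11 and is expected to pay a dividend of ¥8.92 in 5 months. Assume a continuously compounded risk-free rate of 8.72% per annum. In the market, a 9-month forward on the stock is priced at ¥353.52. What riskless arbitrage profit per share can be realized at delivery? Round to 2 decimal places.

PV(dividends) I = 8.92·e^(−0.0872·5/12) = 8.6017
Fair forward F* = (S − I)·e^(rT) = (357.11 − 8.6017)·e^0.065400 = 348.5083 × 1.067586 = 372.0626
Market ¥353.52 < fair 372.0626: forward underpriced → reverse cash-and-carry (short the stock, invest proceeds at r, pay the dividends, go long the forward).
Profit at T = |F_mkt − F*| = |353.52 − 372.0626| = ¥18.54 per share

¥18.54 per share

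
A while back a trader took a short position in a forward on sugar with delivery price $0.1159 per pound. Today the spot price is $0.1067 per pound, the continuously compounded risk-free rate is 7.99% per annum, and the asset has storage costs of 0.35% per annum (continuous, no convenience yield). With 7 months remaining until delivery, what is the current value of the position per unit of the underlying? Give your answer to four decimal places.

Current fair forward for the remaining 7 months: F = S·e^((r + u)·T), (r + u) = 0.0799 + 0.0035 = 0.0834
F = 0.1067 · e^(0.0834 × 7/12) = 0.1067 × 1.049853 = 0.1120
Value of long forward = (F − K)·e^(−rT) = (0.1120 − 0.1159) · e^(−0.0799·7/12)
= -0.0039 × 0.954461 = -0.0037
Short position value = −(long value) = $0.0037

$0.0037 per pound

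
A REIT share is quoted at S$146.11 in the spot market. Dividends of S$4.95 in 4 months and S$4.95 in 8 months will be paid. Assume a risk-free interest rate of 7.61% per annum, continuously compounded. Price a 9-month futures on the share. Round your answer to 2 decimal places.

S$144.60

PV(dividends) I = 4.95·e^(−0.0761·4/12) + 4.95·e^(−0.0761·8/12)
I = 4.8260 + 4.7051 = 9.5311
F = (S − I)·e^(rT) = (146.11 − 9.5311) · e^(0.0761·9/12)
= 136.5789 · e^0.057075 = 136.5789 × 1.058735 = S$144.60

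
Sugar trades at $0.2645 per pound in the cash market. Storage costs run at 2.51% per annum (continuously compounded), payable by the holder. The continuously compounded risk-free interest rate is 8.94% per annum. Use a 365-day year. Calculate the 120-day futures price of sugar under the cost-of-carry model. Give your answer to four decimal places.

$0.2746 per pound

Net carry = r + u − y = 0.0894 + 0.0251 − 0.0000 = 0.1145
F = S·e^((r+u−y)T) = 0.2645 · e^(0.1145 × 120/365) = 0.2645 · e^0.037644
= 0.2645 × 1.038362 = $0.2746 per pound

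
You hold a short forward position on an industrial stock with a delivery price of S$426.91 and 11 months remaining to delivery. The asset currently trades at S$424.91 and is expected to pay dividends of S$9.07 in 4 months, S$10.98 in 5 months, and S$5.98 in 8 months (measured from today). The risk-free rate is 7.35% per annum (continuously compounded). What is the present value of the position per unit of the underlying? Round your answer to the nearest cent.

PV(remaining dividends) I = 9.07·e^(−0.0735·4/12) + 10.98·e^(−0.0735·5/12) + 5.98·e^(−0.0735·8/12) = 25.1934
Current forward F = (S − I)·e^(rT) = (424.91 − 25.1934)·e^(0.0735·11/12) = 399.7166 × 1.069697 = 427.5756
Value (long) = (F − K)·e^(−rT) = (427.5756 − 426.91) × 0.934845 = 0.6222
Short position value = −(long value) = -S$0.62

-S$0.62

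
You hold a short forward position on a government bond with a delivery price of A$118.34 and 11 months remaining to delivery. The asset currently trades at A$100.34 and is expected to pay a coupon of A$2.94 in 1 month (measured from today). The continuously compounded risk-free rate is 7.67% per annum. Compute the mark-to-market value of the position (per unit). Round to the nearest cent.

PV(remaining coupons) I = 2.94·e^(−0.0767·1/12) = 2.9213
Current forward F = (S − I)·e^(rT) = (100.34 − 2.9213)·e^(0.0767·11/12) = 97.4187 × 1.072839 = 104.5146
Value (long) = (F − K)·e^(−rT) = (104.5146 − 118.34) × 0.932106 = -12.8867
Short position value = −(long value) = A$12.89

A$12.89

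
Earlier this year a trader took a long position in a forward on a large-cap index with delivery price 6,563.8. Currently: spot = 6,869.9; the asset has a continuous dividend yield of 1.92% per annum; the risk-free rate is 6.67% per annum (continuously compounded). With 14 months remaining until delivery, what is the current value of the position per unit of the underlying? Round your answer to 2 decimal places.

Current fair forward for the remaining 14 months: F = S·e^((r − q)·T), (r − q) = 0.0667 − 0.0192 = 0.0475
F = 6869.9 · e^(0.0475 × 14/12) = 6869.9 × 1.05698093 = 7261.3533
Value of long forward = (F − K)·e^(−rT) = (7261.3533 − 6563.8) · e^(−0.0667·14/12)
= 697.5533 × 0.92513402 = 645.33

645.33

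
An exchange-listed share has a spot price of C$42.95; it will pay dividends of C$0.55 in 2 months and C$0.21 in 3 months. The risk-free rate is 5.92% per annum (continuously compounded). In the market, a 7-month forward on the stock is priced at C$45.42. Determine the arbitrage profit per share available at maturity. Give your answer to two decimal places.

PV(dividends) I = 0.55·e^(−0.0592·2/12) + 0.21·e^(−0.0592·3/12) = 0.7515
Fair forward F* = (S − I)·e^(rT) = (42.95 − 0.7515)·e^0.034533 = 42.1985 × 1.035136 = 43.6812
Market C$45.42 > fair 43.6812: forward overpriced → cash-and-carry (borrow at r, buy the stock and collect the dividends, short the forward).
Profit at T = |F_mkt − F*| = |45.42 − 43.6812| = C$1.74 per share

C$1.74 per share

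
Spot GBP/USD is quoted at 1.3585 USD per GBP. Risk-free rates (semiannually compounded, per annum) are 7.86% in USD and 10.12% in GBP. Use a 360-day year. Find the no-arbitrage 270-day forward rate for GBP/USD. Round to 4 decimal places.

1.3366

By covered interest parity, F = S · (1+r_USD/2)^(2T) / (1+r_GBP/2)^(2T)
= 1.3585 × 1.059525 / 1.076852 = 1.3585 × 0.983910
F = 1.3366 USD per GBP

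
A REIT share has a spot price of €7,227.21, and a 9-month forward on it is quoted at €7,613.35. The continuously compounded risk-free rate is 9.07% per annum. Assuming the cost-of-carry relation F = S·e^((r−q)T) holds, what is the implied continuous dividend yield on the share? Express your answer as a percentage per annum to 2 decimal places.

2.13%

From F = S·e^((r−q)T): (r − q) = ln(F/S)/T
ln(7613.35/7227.21) = ln(1.053429) = 0.052051
(r − q) = 0.052051 / (9/12) = 0.069401
q = r − ln(F/S)/T = 0.0907 − 0.069401 = 0.021299
q = 2.13%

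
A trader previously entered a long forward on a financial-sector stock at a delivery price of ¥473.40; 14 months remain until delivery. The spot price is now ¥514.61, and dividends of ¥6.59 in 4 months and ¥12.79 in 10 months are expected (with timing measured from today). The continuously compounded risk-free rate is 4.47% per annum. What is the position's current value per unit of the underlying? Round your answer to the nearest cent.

PV(remaining dividends) I = 6.59·e^(−0.0447·4/12) + 12.79·e^(−0.0447·10/12) = 18.8149
Current forward F = (S − I)·e^(rT) = (514.61 − 18.8149)·e^(0.0447·14/12) = 495.7951 × 1.053534 = 522.3370
Value (long) = (F − K)·e^(−rT) = (522.3370 − 473.40) × 0.949186 = 46.4503
Value = ¥46.45

¥46.45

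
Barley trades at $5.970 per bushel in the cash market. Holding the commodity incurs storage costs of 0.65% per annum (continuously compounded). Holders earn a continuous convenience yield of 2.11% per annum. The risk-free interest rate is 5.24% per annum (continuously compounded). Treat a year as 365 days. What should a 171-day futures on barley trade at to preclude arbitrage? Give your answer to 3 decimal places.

$6.077 per bushel

Net carry = r + u − y = 0.0524 + 0.0065 − 0.0211 = 0.0378
F = S·e^((r+u−y)T) = 5.970 · e^(0.0378 × 171/365) = 5.970 · e^0.017709
= 5.970 × 1.017867 = $6.077 per bushel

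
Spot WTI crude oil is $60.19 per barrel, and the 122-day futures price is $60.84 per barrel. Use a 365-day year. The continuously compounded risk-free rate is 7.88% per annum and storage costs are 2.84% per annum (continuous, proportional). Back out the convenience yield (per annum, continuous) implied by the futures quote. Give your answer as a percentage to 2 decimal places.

F = S·e^((r+u−y)T) ⇒ (r+u−y) = ln(F/S)/T
ln(60.84/60.19) = 0.010741; /T ⇒ 0.032135
y = r + u − ln(F/S)/T = 0.0788 + 0.0284 − 0.032135 = 0.075065
y = 7.51%

7.51%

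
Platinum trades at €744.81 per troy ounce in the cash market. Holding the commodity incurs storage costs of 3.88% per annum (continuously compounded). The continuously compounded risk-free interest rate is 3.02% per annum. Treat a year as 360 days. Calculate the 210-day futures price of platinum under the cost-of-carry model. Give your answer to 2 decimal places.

Net carry = r + u − y = 0.0302 + 0.0388 − 0.0000 = 0.0690
F = S·e^((r+u−y)T) = 744.81 · e^(0.0690 × 210/360) = 744.81 · e^0.040250
= 744.81 × 1.041071 = €775.40 per troy ounce

€775.40 per troy ounce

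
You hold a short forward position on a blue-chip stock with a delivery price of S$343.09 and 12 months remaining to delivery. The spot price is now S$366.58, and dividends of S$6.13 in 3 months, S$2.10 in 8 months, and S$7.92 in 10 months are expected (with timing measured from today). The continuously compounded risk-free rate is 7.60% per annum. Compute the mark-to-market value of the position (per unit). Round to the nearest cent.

-S$33.15

PV(remaining dividends) I = 6.13·e^(−0.0760·3/12) + 2.10·e^(−0.0760·8/12) + 7.92·e^(−0.0760·10/12) = 15.4448
Current forward F = (S − I)·e^(rT) = (366.58 − 15.4448)·e^(0.0760·12/12) = 351.1352 × 1.078963 = 378.8619
Value (long) = (F − K)·e^(−rT) = (378.8619 − 343.09) × 0.926816 = 33.1540
Short position value = −(long value) = -S$33.15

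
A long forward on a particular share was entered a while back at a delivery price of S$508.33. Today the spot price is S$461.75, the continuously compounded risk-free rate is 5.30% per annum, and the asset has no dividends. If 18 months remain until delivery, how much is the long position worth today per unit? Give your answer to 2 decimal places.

Current fair forward for the remaining 18 months: F = S·e^(r·T), r = 0.0530
F = 461.75 · e^(0.0530 × 18/12) = 461.75 × 1.082746 = 499.9580
Value of long forward = (F − K)·e^(−rT) = (499.9580 − 508.33) · e^(−0.0530·18/12)
= -8.3720 × 0.923578 = -7.73

-S$7.73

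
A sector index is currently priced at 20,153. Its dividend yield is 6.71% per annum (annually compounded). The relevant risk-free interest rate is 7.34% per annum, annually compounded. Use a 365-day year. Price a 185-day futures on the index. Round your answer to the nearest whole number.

20,213

F = S · (1+r)^T / (1+q)^T
= 20153 × 1.036553 / 1.033465 = 20153 × 1.002988
F = 20,213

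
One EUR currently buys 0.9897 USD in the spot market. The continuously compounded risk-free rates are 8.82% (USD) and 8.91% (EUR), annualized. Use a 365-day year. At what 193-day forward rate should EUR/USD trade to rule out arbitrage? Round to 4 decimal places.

0.9892

F = S·e^((r_USD − r_EUR)T) = 0.9897 · e^((0.0882 − 0.0891) × 193/365)
= 0.9897 · e^-0.000476 = 0.9897 × 0.999524
F = 0.9892 USD per EUR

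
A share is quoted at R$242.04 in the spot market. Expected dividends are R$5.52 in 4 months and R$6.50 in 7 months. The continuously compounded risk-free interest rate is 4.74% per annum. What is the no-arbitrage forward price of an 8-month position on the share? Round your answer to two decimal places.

PV(dividends) I = 5.52·e^(−0.0474·4/12) + 6.50·e^(−0.0474·7/12)
I = 5.4335 + 6.3227 = 11.7562
F = (S − I)·e^(rT) = (242.04 − 11.7562) · e^(0.0474·8/12)
= 230.2838 · e^0.031600 = 230.2838 × 1.032105 = R$237.68

R$237.68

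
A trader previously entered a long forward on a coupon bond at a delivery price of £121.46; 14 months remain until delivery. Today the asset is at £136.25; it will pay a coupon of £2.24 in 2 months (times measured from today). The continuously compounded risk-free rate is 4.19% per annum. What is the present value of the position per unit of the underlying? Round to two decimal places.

£18.36

PV(remaining coupons) I = 2.24·e^(−0.0419·2/12) = 2.2244
Current forward F = (S − I)·e^(rT) = (136.25 − 2.2244)·e^(0.0419·14/12) = 134.0256 × 1.050098 = 140.7400
Value (long) = (F − K)·e^(−rT) = (140.7400 − 121.46) × 0.952292 = 18.3602
Value = £18.36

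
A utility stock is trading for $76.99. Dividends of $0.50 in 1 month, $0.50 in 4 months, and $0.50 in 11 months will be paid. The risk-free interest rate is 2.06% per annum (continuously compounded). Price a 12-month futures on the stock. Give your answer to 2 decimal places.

PV(dividends) I = 0.50·e^(−0.0206·1/12) + 0.50·e^(−0.0206·4/12) + 0.50·e^(−0.0206·11/12)
I = 0.4991 + 0.4966 + 0.4906 = 1.4863
F = (S − I)·e^(rT) = (76.99 − 1.4863) · e^(0.0206·12/12)
= 75.5037 · e^0.020600 = 75.5037 × 1.020814 = $77.08

$77.08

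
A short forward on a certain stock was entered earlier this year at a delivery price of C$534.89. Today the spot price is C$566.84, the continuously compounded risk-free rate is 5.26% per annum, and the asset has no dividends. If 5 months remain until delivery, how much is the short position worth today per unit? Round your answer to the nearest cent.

-C$43.55

Current fair forward for the remaining 5 months: F = S·e^(r·T), r = 0.0526
F = 566.84 · e^(0.0526 × 5/12) = 566.84 × 1.022159 = 579.4006
Value of long forward = (F − K)·e^(−rT) = (579.4006 − 534.89) · e^(−0.0526·5/12)
= 44.5106 × 0.978322 = 43.55
Short position value = −(long value) = -C$43.55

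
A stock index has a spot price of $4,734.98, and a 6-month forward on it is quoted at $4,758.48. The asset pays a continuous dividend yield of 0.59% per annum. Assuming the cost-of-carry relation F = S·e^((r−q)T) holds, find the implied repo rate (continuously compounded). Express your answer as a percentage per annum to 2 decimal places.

From F = S·e^((r−q)T): (r − q) = ln(F/S)/T
ln(4758.48/4734.98) = ln(1.004963) = 0.004951
(r − q) = 0.004951 / (6/12) = 0.009902
r = ln(F/S)/T + q = 0.009902 + 0.0059 = 0.015802
r = 1.58%

1.58%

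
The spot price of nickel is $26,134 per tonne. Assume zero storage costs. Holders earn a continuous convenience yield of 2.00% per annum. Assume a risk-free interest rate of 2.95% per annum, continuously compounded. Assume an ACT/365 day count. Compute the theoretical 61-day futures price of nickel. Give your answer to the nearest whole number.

$26,176 per tonne

Net carry = r + u − y = 0.0295 + 0.0000 − 0.0200 = 0.0095
F = S·e^((r+u−y)T) = 26134 · e^(0.0095 × 61/365) = 26134 · e^0.001588
= 26134 × 1.001589 = $26,176 per tonne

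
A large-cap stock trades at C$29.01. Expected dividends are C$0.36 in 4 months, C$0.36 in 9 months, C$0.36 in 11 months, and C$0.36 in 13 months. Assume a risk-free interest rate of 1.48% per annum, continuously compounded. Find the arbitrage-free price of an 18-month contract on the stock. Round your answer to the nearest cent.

C$28.21

PV(dividends) I = 0.36·e^(−0.0148·4/12) + 0.36·e^(−0.0148·9/12) + 0.36·e^(−0.0148·11/12) + 0.36·e^(−0.0148·13/12)
I = 0.3582 + 0.3560 + 0.3551 + 0.3543 = 1.4236
F = (S − I)·e^(rT) = (29.01 − 1.4236) · e^(0.0148·18/12)
= 27.5864 · e^0.022200 = 27.5864 × 1.022448 = C$28.21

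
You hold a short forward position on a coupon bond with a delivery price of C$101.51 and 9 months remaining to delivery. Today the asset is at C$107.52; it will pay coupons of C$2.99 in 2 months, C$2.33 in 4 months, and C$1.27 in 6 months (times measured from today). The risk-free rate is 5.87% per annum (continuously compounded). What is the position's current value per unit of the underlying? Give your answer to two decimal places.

PV(remaining coupons) I = 2.99·e^(−0.0587·2/12) + 2.33·e^(−0.0587·4/12) + 1.27·e^(−0.0587·6/12) = 6.4790
Current forward F = (S − I)·e^(rT) = (107.52 − 6.4790)·e^(0.0587·9/12) = 101.0410 × 1.045008 = 105.5887
Value (long) = (F − K)·e^(−rT) = (105.5887 − 101.51) × 0.956930 = 3.9030
Short position value = −(long value) = -C$3.90

-C$3.90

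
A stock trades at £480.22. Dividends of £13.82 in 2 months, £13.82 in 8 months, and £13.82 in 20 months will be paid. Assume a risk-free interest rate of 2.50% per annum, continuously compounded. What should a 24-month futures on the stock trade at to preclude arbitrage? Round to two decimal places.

PV(dividends) I = 13.82·e^(−0.0250·2/12) + 13.82·e^(−0.0250·8/12) + 13.82·e^(−0.0250·20/12)
I = 13.7625 + 13.5916 + 13.2560 = 40.6101
F = (S − I)·e^(rT) = (480.22 − 40.6101) · e^(0.0250·24/12)
= 439.6099 · e^0.050000 = 439.6099 × 1.051271 = £462.15

£462.15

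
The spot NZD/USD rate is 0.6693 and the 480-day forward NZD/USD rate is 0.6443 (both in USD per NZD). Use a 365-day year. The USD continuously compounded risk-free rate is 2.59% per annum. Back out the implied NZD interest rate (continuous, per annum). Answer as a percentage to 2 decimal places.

5.48%

F = S·e^((r_USD − r_NZD)T) ⇒ r_NZD = r_USD − ln(F/S)/T
ln(0.6443/0.6693) = -0.038068; /(480/365) = -0.028948
r_NZD = 0.0259 + 0.028948 = 0.054848
r_NZD = 5.48%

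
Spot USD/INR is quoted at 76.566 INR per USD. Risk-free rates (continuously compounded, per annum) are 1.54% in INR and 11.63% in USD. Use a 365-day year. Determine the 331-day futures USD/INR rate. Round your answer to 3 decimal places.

F = S·e^((r_INR − r_USD)T) = 76.566 · e^((0.0154 − 0.1163) × 331/365)
= 76.566 · e^-0.091501 = 76.566 × 0.912560
F = 69.871 INR per USD

69.871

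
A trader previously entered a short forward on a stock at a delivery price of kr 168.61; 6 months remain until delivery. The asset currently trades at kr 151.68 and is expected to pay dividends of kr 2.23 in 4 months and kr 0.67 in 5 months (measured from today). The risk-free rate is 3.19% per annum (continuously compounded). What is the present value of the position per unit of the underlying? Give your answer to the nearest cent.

PV(remaining dividends) I = 2.23·e^(−0.0319·4/12) + 0.67·e^(−0.0319·5/12) = 2.8676
Current forward F = (S − I)·e^(rT) = (151.68 − 2.8676)·e^(0.0319·6/12) = 148.8124 × 1.016078 = 151.2050
Value (long) = (F − K)·e^(−rT) = (151.2050 − 168.61) × 0.984177 = -17.1296
Short position value = −(long value) = kr 17.13

kr 17.13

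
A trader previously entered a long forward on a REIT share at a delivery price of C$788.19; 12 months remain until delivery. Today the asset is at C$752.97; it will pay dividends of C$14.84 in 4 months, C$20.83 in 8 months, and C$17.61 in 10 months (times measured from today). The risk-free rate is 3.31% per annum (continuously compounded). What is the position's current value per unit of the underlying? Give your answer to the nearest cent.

-C$61.74

PV(remaining dividends) I = 14.84·e^(−0.0331·4/12) + 20.83·e^(−0.0331·8/12) + 17.61·e^(−0.0331·10/12) = 52.1834
Current forward F = (S − I)·e^(rT) = (752.97 − 52.1834)·e^(0.0331·12/12) = 700.7866 × 1.033654 = 724.3709
Value (long) = (F − K)·e^(−rT) = (724.3709 − 788.19) × 0.967442 = -61.7413
Value = -C$61.74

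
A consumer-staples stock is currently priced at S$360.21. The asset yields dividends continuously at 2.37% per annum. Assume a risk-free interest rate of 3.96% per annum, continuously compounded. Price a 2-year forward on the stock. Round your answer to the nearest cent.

S$371.85

F = S·e^((r − q)T) = 360.21 · e^((0.0396 − 0.0237) × 2)
= 360.21 · e^0.031800 = 360.21 × 1.032311
F = S$371.85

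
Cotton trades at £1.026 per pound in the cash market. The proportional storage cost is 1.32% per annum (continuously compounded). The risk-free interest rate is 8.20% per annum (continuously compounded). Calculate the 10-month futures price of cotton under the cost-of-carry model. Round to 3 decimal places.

Net carry = r + u − y = 0.0820 + 0.0132 − 0.0000 = 0.0952
F = S·e^((r+u−y)T) = 1.026 · e^(0.0952 × 10/12) = 1.026 · e^0.079333
= 1.026 × 1.082565 = £1.111 per pound

£1.111 per pound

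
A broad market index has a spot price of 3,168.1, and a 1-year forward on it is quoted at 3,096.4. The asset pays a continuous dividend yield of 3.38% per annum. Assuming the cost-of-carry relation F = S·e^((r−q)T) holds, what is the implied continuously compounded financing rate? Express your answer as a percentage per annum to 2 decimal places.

From F = S·e^((r−q)T): (r − q) = ln(F/S)/T
ln(3096.4/3168.1) = ln(0.977368) = -0.022892
(r − q) = -0.022892 / (1) = -0.022892
r = ln(F/S)/T + q = -0.022892 + 0.0338 = 0.010908
r = 1.09%

1.09%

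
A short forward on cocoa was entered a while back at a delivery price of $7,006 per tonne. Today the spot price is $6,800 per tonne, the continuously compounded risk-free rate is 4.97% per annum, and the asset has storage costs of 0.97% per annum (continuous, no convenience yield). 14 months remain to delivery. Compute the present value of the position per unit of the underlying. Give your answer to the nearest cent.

Current fair forward for the remaining 14 months: F = S·e^((r + u)·T), (r + u) = 0.0497 + 0.0097 = 0.0594
F = 6800 · e^(0.0594 × 14/12) = 6800 × 1.07175769 = 7287.9523
Value of long forward = (F − K)·e^(−rT) = (7287.9523 − 7006) · e^(−0.0497·14/12)
= 281.9523 × 0.94366568 = 266.07
Short position value = −(long value) = -$266.07

-$266.07 per tonne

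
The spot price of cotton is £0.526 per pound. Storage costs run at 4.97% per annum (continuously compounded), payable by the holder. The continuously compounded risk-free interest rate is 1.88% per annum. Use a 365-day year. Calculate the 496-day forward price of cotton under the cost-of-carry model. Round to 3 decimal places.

£0.577 per pound

Net carry = r + u − y = 0.0188 + 0.0497 − 0.0000 = 0.0685
F = S·e^((r+u−y)T) = 0.526 · e^(0.0685 × 496/365) = 0.526 · e^0.093085
= 0.526 × 1.097555 = £0.577 per pound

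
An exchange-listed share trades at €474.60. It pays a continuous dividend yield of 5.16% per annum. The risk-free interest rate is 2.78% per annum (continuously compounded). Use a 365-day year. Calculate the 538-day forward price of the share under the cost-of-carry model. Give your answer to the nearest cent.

F = S·e^((r − q)T) = 474.60 · e^((0.0278 − 0.0516) × 538/365)
= 474.60 · e^-0.035081 = 474.60 × 0.965527
F = €458.24

€458.24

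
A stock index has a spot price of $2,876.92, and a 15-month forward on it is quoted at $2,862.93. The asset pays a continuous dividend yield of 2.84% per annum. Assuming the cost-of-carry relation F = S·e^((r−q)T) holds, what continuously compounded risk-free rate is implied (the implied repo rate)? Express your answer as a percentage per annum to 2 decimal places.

2.45%

From F = S·e^((r−q)T): (r − q) = ln(F/S)/T
ln(2862.93/2876.92) = ln(0.995137) = -0.004875
(r − q) = -0.004875 / (15/12) = -0.003900
r = ln(F/S)/T + q = -0.003900 + 0.0284 = 0.024500
r = 2.45%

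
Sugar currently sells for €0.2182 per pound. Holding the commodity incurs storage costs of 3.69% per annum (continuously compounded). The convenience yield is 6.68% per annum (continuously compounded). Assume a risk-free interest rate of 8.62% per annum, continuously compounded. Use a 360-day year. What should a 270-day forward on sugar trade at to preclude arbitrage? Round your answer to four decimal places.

Net carry = r + u − y = 0.0862 + 0.0369 − 0.0668 = 0.0563
F = S·e^((r+u−y)T) = 0.2182 · e^(0.0563 × 270/360) = 0.2182 · e^0.042225
= 0.2182 × 1.043129 = €0.2276 per pound

€0.2276 per pound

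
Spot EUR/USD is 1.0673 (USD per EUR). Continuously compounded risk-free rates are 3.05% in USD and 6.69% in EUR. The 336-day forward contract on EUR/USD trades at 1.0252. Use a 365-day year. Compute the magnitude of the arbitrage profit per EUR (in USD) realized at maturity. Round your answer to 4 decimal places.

0.0069 per EUR (in USD)

Fair forward: F* = S·e^(carry·T), with carry = (r_USD − r_EUR) = 0.0305 − 0.0669 = -0.0364
F* = 1.0673 · e^(-0.0364 × 336/365) = 1.0673 · e^-0.033508 = 1.0673 × 0.967047 = 1.0321
Market 1.0252 < fair 1.0321: forward underpriced → reverse cash-and-carry (short spot, go long the forward).
At maturity, profit = |F_mkt − F*| = |1.0252 − 1.0321| = 0.0069 per EUR (in USD)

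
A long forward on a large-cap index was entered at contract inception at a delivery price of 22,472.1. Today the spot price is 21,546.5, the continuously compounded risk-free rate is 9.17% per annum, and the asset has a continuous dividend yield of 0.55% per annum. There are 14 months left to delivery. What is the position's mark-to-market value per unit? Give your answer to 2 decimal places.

Current fair forward for the remaining 14 months: F = S·e^((r − q)·T), (r − q) = 0.0917 − 0.0055 = 0.0862
F = 21546.5 · e^(0.0862 × 14/12) = 21546.5 × 1.10579736 = 23826.0628
Value of long forward = (F − K)·e^(−rT) = (23826.0628 − 22472.1) · e^(−0.0917·14/12)
= 1353.9628 × 0.89854065 = 1216.59

1216.59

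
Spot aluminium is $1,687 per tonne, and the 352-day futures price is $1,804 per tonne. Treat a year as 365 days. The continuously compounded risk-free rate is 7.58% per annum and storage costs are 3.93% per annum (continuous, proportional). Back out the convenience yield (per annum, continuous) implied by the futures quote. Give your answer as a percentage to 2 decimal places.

4.56%

F = S·e^((r+u−y)T) ⇒ (r+u−y) = ln(F/S)/T
ln(1804/1687) = 0.067055; /T ⇒ 0.069531
y = r + u − ln(F/S)/T = 0.0758 + 0.0393 − 0.069531 = 0.045569
y = 4.56%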